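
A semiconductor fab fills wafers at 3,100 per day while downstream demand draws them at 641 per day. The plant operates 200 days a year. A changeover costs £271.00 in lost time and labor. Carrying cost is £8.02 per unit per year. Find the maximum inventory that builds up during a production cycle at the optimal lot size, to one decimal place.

Annual demand D = 641 × 200 = 128,200.
Production build-up factor (1 − d/p) = 1 − 641/3,100 = 0.7932.
Q* = √(2DS / (H(1 − d/p))) = √(2 × 128,200 × 271 / (8.02 × 0.7932)).
= √(69,484,400 / 6.3617) ≈ 3304.898.
Maximum inventory = Q*(1 − d/p) = 3304.898 × 0.7932 ≈ 2621.530.

I_max ≈ 2,621.5 wafers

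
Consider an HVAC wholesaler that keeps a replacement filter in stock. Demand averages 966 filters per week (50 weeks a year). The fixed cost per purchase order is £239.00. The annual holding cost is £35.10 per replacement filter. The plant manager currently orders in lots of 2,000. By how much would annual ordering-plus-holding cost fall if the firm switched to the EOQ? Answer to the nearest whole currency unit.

Extra cost ≈ £12,405 per year

Annual demand D = 966 × 50 = 48,300.
EOQ = √(2DS/H) = √(2 × 48,300 × 239 / 35.1) ≈ 811.02.
Cost at Q* = (D/Q*)S + (Q*/2)H = √(2DSH) ≈ £28,466.96.
Cost at Q = 2,000: (48,300/2,000)×239 + (2,000/2)×35.1 = £5,771.85 + £35,100.00 = £40,871.85.
Excess = £40,871.85 − £28,466.96 = £12,404.89.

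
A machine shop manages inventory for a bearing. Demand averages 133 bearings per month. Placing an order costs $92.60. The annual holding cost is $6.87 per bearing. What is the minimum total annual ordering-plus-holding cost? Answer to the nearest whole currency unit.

TC* ≈ $1,425

Annual demand D = 133 × 12 = 1,596.
EOQ = √(2DS/H) = √(2 × 1,596 × 92.6 / 6.87) ≈ 207.42.
At Q*, ordering cost (D/Q*)S equals holding cost (Q*/2)H, each = √(DSH/2).
Minimum total = √(2DSH) = √(2 × 1,596 × 92.6 × 6.87) ≈ 1425.001.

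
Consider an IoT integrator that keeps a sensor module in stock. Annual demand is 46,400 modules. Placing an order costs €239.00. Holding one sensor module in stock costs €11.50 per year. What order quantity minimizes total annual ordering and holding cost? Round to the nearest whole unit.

EOQ = √(2DS / H) = √(2 × 46,400 × 239 / 11.5).
= √(22,179,200 / 11.5) = √1,928,626.087 ≈ 1388.750.

Q* ≈ 1,389 modules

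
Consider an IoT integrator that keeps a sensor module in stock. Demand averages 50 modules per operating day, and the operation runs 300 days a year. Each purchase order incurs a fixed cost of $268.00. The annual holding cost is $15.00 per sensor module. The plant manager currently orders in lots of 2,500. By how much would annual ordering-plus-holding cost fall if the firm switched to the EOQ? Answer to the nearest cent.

Annual demand D = 50 × 300 = 15,000.
EOQ = √(2DS/H) = √(2 × 15,000 × 268 / 15) ≈ 732.12.
Cost at Q* = (D/Q*)S + (Q*/2)H = √(2DSH) ≈ $10,981.80.
Cost at Q = 2,500: (15,000/2,500)×268 + (2,500/2)×15 = $1,608.00 + $18,750.00 = $20,358.00.
Excess = $20,358.00 − $10,981.80 = $9,376.20.

Extra cost ≈ $9,376.20 per year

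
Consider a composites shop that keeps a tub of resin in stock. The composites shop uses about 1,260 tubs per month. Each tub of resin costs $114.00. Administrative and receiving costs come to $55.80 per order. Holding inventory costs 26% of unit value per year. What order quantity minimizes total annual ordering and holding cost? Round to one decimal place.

Annual demand D = 1,260 × 12 = 15,120.
Holding cost H = 0.26 × $114.00 = $29.6400 per unit per year.
EOQ = √(2DS / H) = √(2 × 15,120 × 55.8 / 29.64).
= √(1,687,392 / 29.64) = √56,929.5547 ≈ 238.599.

Q* ≈ 238.6 tubs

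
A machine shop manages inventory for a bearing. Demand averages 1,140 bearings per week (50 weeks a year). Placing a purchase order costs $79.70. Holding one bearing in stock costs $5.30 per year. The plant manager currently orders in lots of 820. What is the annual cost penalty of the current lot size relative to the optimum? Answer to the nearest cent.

Annual demand D = 1,140 × 50 = 57,000.
EOQ = √(2DS/H) = √(2 × 57,000 × 79.7 / 5.3) ≈ 1309.31.
Cost at Q* = (D/Q*)S + (Q*/2)H = √(2DSH) ≈ $6,939.36.
Cost at Q = 820: (57,000/820)×79.7 + (820/2)×5.3 = $5,540.12 + $2,173.00 = $7,713.12.
Excess = $7,713.12 − $6,939.36 = $773.76.

Extra cost ≈ $773.76 per year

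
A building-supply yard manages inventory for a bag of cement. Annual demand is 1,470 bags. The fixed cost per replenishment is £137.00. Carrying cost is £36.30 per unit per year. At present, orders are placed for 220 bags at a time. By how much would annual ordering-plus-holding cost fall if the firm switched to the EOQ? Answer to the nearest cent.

EOQ = √(2DS/H) = √(2 × 1,470 × 137 / 36.3) ≈ 105.34.
Cost at Q* = (D/Q*)S + (Q*/2)H = √(2DSH) ≈ £3,823.73.
Cost at Q = 220: (1,470/220)×137 + (220/2)×36.3 = £915.41 + £3,993.00 = £4,908.41.
Excess = £4,908.41 − £3,823.73 = £1,084.68.

Extra cost ≈ £1,084.68 per year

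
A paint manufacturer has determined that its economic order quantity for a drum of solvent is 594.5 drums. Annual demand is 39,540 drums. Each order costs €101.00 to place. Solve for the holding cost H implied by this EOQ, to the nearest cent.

H ≈ €22.60

Invert the EOQ relation Q*² = 2DS/H.
From Q* = √(2DS/H): H = 2DS / Q*² = 2 × 39,540 × 101 / 594.5² = 22.5987.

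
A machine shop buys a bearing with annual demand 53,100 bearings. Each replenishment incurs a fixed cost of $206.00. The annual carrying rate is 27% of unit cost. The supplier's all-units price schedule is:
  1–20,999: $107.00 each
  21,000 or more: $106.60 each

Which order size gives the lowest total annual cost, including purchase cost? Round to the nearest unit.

Q* ≈ 870 bearings

Holding cost per unit per year at price C is H = 0.27·C.
Evaluate total cost at each tier's feasible EOQ or, if the EOQ is below the tier, at the tier's minimum quantity.
EOQ at $107.00 = 870.2 (feasible in tier 1): TC = 53,100×$107.00 + (53,100/870.2)×206 + (870.2/2)×0.27×$107.00 = $5,706,840.25.
EOQ at $106.60 = 871.8 < 21000, so use break Q=21000: TC = 53,100×$106.60 + (53,100/21000.0)×206 + (21000.0/2)×0.27×$106.60 = $5,963,191.89.
Lowest total cost is $5,706,840.25 at Q = 870.2.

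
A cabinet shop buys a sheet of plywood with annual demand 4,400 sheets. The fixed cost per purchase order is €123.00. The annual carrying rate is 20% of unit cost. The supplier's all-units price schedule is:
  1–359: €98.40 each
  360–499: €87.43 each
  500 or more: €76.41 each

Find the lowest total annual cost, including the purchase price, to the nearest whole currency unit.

TC* ≈ €341,107

Holding cost per unit per year at price C is H = 0.20·C.
Evaluate total cost at each tier's feasible EOQ or, if the EOQ is below the tier, at the tier's minimum quantity.
EOQ at €98.40 = 234.5 (feasible in tier 1): TC = 4,400×€98.40 + (4,400/234.5)×123 + (234.5/2)×0.20×€98.40 = €437,575.37.
EOQ at €87.43 = 248.8 < 360, so use break Q=360: TC = 4,400×€87.43 + (4,400/360.0)×123 + (360.0/2)×0.20×€87.43 = €389,342.81.
EOQ at €76.41 = 266.1 < 500, so use break Q=500: TC = 4,400×€76.41 + (4,400/500.0)×123 + (500.0/2)×0.20×€76.41 = €341,106.90.
Lowest total cost among the candidates is at Q = 500.0.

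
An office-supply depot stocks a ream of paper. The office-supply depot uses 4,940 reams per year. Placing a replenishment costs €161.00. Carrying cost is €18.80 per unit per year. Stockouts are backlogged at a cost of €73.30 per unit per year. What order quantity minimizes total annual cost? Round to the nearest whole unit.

Q* ≈ 326 reams

With planned backorders, Q* = √(2DS/H) · √((H+B)/B).
√(2DS/H) = √(2 × 4,940 × 161 / 18.8) = 290.879.
√((H+B)/B) = √((18.8+73.3)/73.3) = 1.1209.
Q* ≈ 326.055.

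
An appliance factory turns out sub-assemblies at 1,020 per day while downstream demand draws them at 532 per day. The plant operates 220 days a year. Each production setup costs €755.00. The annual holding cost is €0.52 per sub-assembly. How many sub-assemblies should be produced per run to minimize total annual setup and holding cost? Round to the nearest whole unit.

Q* ≈ 26,653 sub-assemblies

Annual demand D = 532 × 220 = 117,040.
Production build-up factor (1 − d/p) = 1 − 532/1,020 = 0.4784.
Q* = √(2DS / (H(1 − d/p))) = √(2 × 117,040 × 755 / (0.52 × 0.4784)).
= √(176,730,400 / 0.2488) ≈ 26652.879.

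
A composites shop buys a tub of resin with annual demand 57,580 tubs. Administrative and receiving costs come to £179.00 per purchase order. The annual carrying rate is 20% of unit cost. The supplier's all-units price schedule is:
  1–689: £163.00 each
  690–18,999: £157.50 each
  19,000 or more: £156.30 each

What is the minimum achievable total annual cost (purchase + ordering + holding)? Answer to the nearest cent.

TC* ≈ £9,094,331.95

Holding cost per unit per year at price C is H = 0.20·C.
Evaluate total cost at each tier's feasible EOQ or, if the EOQ is below the tier, at the tier's minimum quantity.
Tier 1 (£163.00): EOQ = 795.2 exceeds tier's upper bound 689, so this tier is dominated.
EOQ at £157.50 = 809.0 (feasible in tier 2): TC = 57,580×£157.50 + (57,580/809.0)×179 + (809.0/2)×0.20×£157.50 = £9,094,331.95.
EOQ at £156.30 = 812.1 < 19000, so use break Q=19000: TC = 57,580×£156.30 + (57,580/19000.0)×179 + (19000.0/2)×0.20×£156.30 = £9,297,266.46.
Lowest total cost among the candidates is at Q = 809.0.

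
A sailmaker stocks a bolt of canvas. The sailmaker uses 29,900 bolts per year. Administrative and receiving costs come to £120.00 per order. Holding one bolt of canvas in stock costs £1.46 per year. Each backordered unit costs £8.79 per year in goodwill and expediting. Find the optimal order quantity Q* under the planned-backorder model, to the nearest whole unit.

Q* ≈ 2,394 bolts

With planned backorders, Q* = √(2DS/H) · √((H+B)/B).
√(2DS/H) = √(2 × 29,900 × 120 / 1.46) = 2216.995.
√((H+B)/B) = √((1.46+8.79)/8.79) = 1.0799.
Q* ≈ 2394.045.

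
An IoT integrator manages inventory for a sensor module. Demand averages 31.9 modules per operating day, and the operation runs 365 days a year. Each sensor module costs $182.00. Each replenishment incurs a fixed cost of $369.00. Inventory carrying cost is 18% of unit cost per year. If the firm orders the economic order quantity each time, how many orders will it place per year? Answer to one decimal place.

N ≈ 22.7 orders per year

Annual demand D = 31.9 × 365 = 11,643.5.
Holding cost H = 0.18 × $182.00 = $32.7600 per unit per year.
Q* = √(2DS/H) = √(2 × 11,643.5 × 369 / 32.76) ≈ 512.15.
Orders per year = D / Q* = 11,643.5 / 512.15 ≈ 22.735.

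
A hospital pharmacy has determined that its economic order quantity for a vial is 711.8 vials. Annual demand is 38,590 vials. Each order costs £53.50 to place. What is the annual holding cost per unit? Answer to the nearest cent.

Invert the EOQ relation Q*² = 2DS/H.
From Q* = √(2DS/H): H = 2DS / Q*² = 2 × 38,590 × 53.5 / 711.8² = 8.1497.

H ≈ £8.15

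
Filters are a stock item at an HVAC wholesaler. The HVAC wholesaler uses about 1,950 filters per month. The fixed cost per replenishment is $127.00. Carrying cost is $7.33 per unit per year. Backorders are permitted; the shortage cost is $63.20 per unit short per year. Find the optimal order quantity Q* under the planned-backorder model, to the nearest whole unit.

Annual demand D = 1,950 × 12 = 23,400.
With planned backorders, Q* = √(2DS/H) · √((H+B)/B).
√(2DS/H) = √(2 × 23,400 × 127 / 7.33) = 900.477.
√((H+B)/B) = √((7.33+63.2)/63.2) = 1.0564.
Q* ≈ 951.264.

Q* ≈ 951 filters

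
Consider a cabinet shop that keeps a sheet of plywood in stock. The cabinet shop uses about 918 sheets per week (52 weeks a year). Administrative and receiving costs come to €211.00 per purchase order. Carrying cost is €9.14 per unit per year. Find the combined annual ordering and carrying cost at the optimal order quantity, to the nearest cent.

Annual demand D = 918 × 52 = 47,736.
The optimal lot size = √(2DS/H) = √(2 × 47,736 × 211 / 9.14) ≈ 1484.59.
At the optimum the two cost components are equal, so total cost = 2·(Q*/2)H = Q*·H.
Minimum total = √(2DSH) = √(2 × 47,736 × 211 × 9.14) ≈ 13569.140.

TC* ≈ €13,569.14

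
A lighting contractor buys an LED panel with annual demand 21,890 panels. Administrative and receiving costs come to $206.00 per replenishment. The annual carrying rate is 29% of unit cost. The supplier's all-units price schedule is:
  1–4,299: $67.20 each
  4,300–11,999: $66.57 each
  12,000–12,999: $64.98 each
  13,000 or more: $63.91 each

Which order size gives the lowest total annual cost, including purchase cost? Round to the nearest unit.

Q* ≈ 680 panels

Holding cost per unit per year at price C is H = 0.29·C.
Candidates are each tier's EOQ (if it falls in that tier) and each price-break quantity.
EOQ at $67.20 = 680.3 (feasible in tier 1): TC = 21,890×$67.20 + (21,890/680.3)×206 + (680.3/2)×0.29×$67.20 = $1,484,265.30.
EOQ at $66.57 = 683.5 < 4300, so use break Q=4300: TC = 21,890×$66.57 + (21,890/4300.0)×206 + (4300.0/2)×0.29×$66.57 = $1,499,772.38.
EOQ at $64.98 = 691.8 < 12000, so use break Q=12000: TC = 21,890×$64.98 + (21,890/12000.0)×206 + (12000.0/2)×0.29×$64.98 = $1,535,853.18.
EOQ at $63.91 = 697.6 < 13000, so use break Q=13000: TC = 21,890×$63.91 + (21,890/13000.0)×206 + (13000.0/2)×0.29×$63.91 = $1,519,807.12.
Lowest total cost is $1,484,265.30 at Q = 680.3.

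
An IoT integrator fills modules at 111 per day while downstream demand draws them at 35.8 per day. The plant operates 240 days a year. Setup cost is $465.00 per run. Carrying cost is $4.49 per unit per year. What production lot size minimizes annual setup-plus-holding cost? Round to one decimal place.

Annual demand D = 35.8 × 240 = 8,592.
Production build-up factor (1 − d/p) = 1 − 35.8/111 = 0.6775.
Q* = √(2DS / (H(1 − d/p))) = √(2 × 8,592 × 465 / (4.49 × 0.6775)).
= √(7,990,560 / 3.0419) ≈ 1620.757.

Q* ≈ 1,620.8 modules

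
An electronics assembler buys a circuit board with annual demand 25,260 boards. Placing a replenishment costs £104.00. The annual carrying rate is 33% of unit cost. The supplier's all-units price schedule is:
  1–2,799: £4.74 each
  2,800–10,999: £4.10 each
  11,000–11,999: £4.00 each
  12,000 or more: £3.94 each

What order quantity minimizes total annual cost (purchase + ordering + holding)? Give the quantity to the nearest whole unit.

Q* ≈ 2,800 boards

Holding cost per unit per year at price C is H = 0.33·C.
Candidates are each tier's EOQ (if it falls in that tier) and each price-break quantity.
EOQ at £4.74 = 1832.7 (feasible in tier 1): TC = 25,260×£4.74 + (25,260/1832.7)×104 + (1832.7/2)×0.33×£4.74 = £122,599.18.
EOQ at £4.10 = 1970.6 < 2800, so use break Q=2800: TC = 25,260×£4.10 + (25,260/2800.0)×104 + (2800.0/2)×0.33×£4.10 = £106,398.43.
EOQ at £4.00 = 1995.1 < 11000, so use break Q=11000: TC = 25,260×£4.00 + (25,260/11000.0)×104 + (11000.0/2)×0.33×£4.00 = £108,538.82.
EOQ at £3.94 = 2010.2 < 12000, so use break Q=12000: TC = 25,260×£3.94 + (25,260/12000.0)×104 + (12000.0/2)×0.33×£3.94 = £107,544.52.
Lowest total cost is £106,398.43 at Q = 2800.0.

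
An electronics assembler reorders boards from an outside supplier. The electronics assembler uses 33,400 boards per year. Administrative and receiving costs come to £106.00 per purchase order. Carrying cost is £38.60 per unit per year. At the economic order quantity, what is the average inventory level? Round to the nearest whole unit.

Average inventory ≈ 214 boards

Q* = √(2DS/H) = √(2 × 33,400 × 106 / 38.6) ≈ 428.30.
Average inventory = Q*/2 ≈ 428.30 / 2 = 214.150.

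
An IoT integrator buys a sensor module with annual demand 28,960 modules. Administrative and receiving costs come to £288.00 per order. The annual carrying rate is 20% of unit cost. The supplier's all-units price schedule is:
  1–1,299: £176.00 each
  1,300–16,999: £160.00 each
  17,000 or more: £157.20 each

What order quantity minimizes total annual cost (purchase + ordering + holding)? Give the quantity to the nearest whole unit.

Q* ≈ 1,300 modules

Holding cost per unit per year at price C is H = 0.20·C.
Evaluate total cost at each tier's feasible EOQ or, if the EOQ is below the tier, at the tier's minimum quantity.
EOQ at £176.00 = 688.4 (feasible in tier 1): TC = 28,960×£176.00 + (28,960/688.4)×288 + (688.4/2)×0.20×£176.00 = £5,121,191.59.
EOQ at £160.00 = 722.0 < 1300, so use break Q=1300: TC = 28,960×£160.00 + (28,960/1300.0)×288 + (1300.0/2)×0.20×£160.00 = £4,660,815.75.
EOQ at £157.20 = 728.4 < 17000, so use break Q=17000: TC = 28,960×£157.20 + (28,960/17000.0)×288 + (17000.0/2)×0.20×£157.20 = £4,820,242.62.
Lowest total cost is £4,660,815.75 at Q = 1300.0.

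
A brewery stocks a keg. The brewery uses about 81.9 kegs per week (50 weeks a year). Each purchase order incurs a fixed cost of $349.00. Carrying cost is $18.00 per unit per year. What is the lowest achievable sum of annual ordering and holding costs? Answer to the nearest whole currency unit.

TC* ≈ $7,173

Annual demand D = 81.9 × 50 = 4,095.
EOQ = √(2DS/H) = √(2 × 4,095 × 349 / 18) ≈ 398.49.
At Q*, ordering cost (D/Q*)S equals holding cost (Q*/2)H, each = √(DSH/2).
Minimum total = √(2DSH) = √(2 × 4,095 × 349 × 18) ≈ 7172.836.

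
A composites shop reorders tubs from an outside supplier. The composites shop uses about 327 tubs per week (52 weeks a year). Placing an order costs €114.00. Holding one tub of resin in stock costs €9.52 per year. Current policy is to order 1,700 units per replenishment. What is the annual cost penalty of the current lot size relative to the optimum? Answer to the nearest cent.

Annual demand D = 327 × 52 = 17,004.
EOQ = √(2DS/H) = √(2 × 17,004 × 114 / 9.52) ≈ 638.15.
Cost at Q* = (D/Q*)S + (Q*/2)H = √(2DSH) ≈ €6,075.21.
Cost at Q = 1,700: (17,004/1,700)×114 + (1,700/2)×9.52 = €1,140.27 + €8,092.00 = €9,232.27.
Excess = €9,232.27 − €6,075.21 = €3,157.06.

Extra cost ≈ €3,157.06 per year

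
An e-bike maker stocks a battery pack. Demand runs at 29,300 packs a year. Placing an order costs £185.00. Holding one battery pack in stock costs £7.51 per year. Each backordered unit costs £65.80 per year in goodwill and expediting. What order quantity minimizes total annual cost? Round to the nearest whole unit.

Q* ≈ 1,268 packs

With planned backorders, Q* = √(2DS/H) · √((H+B)/B).
√(2DS/H) = √(2 × 29,300 × 185 / 7.51) = 1201.475.
√((H+B)/B) = √((7.51+65.8)/65.8) = 1.0555.
Q* ≈ 1268.187.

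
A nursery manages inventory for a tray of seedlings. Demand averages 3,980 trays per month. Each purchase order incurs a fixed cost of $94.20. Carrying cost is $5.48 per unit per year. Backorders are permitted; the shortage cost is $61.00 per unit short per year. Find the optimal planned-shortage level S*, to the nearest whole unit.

S* ≈ 110 trays

Annual demand D = 3,980 × 12 = 47,760.
With planned backorders, Q* = √(2DS/H) · √((H+B)/B).
√(2DS/H) = √(2 × 47,760 × 94.2 / 5.48) = 1281.393.
√((H+B)/B) = √((5.48+61)/61) = 1.0440.
Q* ≈ 1337.713.
S* = Q* · H/(H+B) = 1337.713 × 5.48/66.48 ≈ 110.269.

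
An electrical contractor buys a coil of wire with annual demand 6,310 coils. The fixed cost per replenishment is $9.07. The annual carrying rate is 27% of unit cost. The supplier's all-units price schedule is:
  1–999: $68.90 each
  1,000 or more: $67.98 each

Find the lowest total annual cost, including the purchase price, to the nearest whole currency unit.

Holding cost per unit per year at price C is H = 0.27·C.
Candidates are each tier's EOQ (if it falls in that tier) and each price-break quantity.
EOQ at $68.90 = 78.4 (feasible in tier 1): TC = 6,310×$68.90 + (6,310/78.4)×9.07 + (78.4/2)×0.27×$68.90 = $436,218.23.
EOQ at $67.98 = 79.0 < 1000, so use break Q=1000: TC = 6,310×$67.98 + (6,310/1000.0)×9.07 + (1000.0/2)×0.27×$67.98 = $438,188.33.
Lowest total cost among the candidates is at Q = 78.4.

TC* ≈ $436,218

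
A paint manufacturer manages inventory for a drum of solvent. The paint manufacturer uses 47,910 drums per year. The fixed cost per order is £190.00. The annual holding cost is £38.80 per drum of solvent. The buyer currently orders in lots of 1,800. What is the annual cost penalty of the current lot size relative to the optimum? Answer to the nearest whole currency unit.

Extra cost ≈ £13,399 per year

EOQ = √(2DS/H) = √(2 × 47,910 × 190 / 38.8) ≈ 685.00.
Cost at Q* = (D/Q*)S + (Q*/2)H = √(2DSH) ≈ £26,577.91.
Cost at Q = 1,800: (47,910/1,800)×190 + (1,800/2)×38.8 = £5,057.17 + £34,920.00 = £39,977.17.
Excess = £39,977.17 − £26,577.91 = £13,399.26.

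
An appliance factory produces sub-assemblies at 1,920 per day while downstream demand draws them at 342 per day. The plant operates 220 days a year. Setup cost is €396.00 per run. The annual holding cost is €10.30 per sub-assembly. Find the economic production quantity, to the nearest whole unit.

Annual demand D = 342 × 220 = 75,240.
Production build-up factor (1 − d/p) = 1 − 342/1,920 = 0.8219.
Q* = √(2DS / (H(1 − d/p))) = √(2 × 75,240 × 396 / (10.3 × 0.8219)).
= √(59,590,080 / 8.4653) ≈ 2653.172.

Q* ≈ 2,653 sub-assemblies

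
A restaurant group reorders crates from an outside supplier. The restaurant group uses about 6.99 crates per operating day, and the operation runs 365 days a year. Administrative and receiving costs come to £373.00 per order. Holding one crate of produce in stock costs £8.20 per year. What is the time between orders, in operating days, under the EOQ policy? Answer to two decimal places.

T ≈ 68.92 days

Annual demand D = 6.99 × 365 = 2,551.35.
The optimal lot size = √(2DS/H) = √(2 × 2,551.35 × 373 / 8.2) ≈ 481.78.
Cycle time = Q*/D × 365 = 481.78 / 2,551.35 × 365 ≈ 68.924 days.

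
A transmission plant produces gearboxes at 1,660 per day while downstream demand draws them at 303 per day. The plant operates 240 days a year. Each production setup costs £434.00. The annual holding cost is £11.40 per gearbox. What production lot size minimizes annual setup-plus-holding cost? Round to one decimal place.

Q* ≈ 2,602.5 gearboxes

Annual demand D = 303 × 240 = 72,720.
Production build-up factor (1 − d/p) = 1 − 303/1,660 = 0.8175.
Q* = √(2DS / (H(1 − d/p))) = √(2 × 72,720 × 434 / (11.4 × 0.8175)).
= √(63,120,960 / 9.3192) ≈ 2602.546.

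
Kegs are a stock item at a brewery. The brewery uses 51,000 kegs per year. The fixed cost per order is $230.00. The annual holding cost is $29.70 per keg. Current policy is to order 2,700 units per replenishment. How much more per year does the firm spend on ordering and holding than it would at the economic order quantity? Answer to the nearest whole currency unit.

Extra cost ≈ $18,043 per year

EOQ = √(2DS/H) = √(2 × 51,000 × 230 / 29.7) ≈ 888.76.
Cost at Q* = (D/Q*)S + (Q*/2)H = √(2DSH) ≈ $26,396.25.
Cost at Q = 2,700: (51,000/2,700)×230 + (2,700/2)×29.7 = $4,344.44 + $40,095.00 = $44,439.44.
Excess = $44,439.44 − $26,396.25 = $18,043.19.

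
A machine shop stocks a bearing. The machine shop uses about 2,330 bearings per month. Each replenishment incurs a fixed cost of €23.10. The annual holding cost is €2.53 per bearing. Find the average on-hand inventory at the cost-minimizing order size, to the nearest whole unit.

Average inventory ≈ 357 bearings

Annual demand D = 2,330 × 12 = 27,960.
EOQ = √(2DS/H) = √(2 × 27,960 × 23.1 / 2.53) ≈ 714.54.
Average inventory = Q*/2 ≈ 714.54 / 2 = 357.272.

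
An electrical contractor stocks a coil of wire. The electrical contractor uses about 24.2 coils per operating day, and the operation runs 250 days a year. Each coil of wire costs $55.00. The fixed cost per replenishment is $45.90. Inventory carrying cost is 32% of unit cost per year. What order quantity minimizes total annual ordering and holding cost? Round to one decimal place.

Annual demand D = 24.2 × 250 = 6,050.
Holding cost H = 0.32 × $55.00 = $17.6000 per unit per year.
EOQ = √(2DS / H) = √(2 × 6,050 × 45.9 / 17.6).
= √(555,390 / 17.6) = √31,556.25 ≈ 177.641.

Q* ≈ 177.6 coils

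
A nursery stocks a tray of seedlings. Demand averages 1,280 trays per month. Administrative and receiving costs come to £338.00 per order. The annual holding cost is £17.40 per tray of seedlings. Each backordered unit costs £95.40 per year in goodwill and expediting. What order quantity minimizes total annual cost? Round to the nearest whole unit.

Annual demand D = 1,280 × 12 = 15,360.
With planned backorders, Q* = √(2DS/H) · √((H+B)/B).
√(2DS/H) = √(2 × 15,360 × 338 / 17.4) = 772.493.
√((H+B)/B) = √((17.4+95.4)/95.4) = 1.0874.
Q* ≈ 839.991.

Q* ≈ 840 trays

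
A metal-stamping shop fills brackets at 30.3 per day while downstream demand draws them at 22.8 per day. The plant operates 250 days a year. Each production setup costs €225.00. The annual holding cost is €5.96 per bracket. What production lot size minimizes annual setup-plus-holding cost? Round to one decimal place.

Q* ≈ 1,318.6 brackets

Annual demand D = 22.8 × 250 = 5,700.
Production build-up factor (1 − d/p) = 1 − 22.8/30.3 = 0.2475.
Q* = √(2DS / (H(1 − d/p))) = √(2 × 5,700 × 225 / (5.96 × 0.2475)).
= √(2,565,000 / 1.4752) ≈ 1318.594.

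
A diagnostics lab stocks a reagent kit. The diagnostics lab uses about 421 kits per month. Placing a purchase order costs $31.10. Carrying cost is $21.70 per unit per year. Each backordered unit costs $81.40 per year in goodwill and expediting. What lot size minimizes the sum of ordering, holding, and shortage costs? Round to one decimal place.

Q* ≈ 135.4 kits

Annual demand D = 421 × 12 = 5,052.
With planned backorders, Q* = √(2DS/H) · √((H+B)/B).
√(2DS/H) = √(2 × 5,052 × 31.1 / 21.7) = 120.336.
√((H+B)/B) = √((21.7+81.4)/81.4) = 1.1254.
Q* ≈ 135.430.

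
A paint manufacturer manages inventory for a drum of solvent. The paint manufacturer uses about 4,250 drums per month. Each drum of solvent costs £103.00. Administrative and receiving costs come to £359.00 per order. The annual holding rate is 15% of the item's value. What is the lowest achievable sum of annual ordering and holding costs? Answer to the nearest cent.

TC* ≈ £23,785.46

Annual demand D = 4,250 × 12 = 51,000.
Holding cost H = 0.15 × £103.00 = £15.4500 per unit per year.
Q* = √(2DS/H) = √(2 × 51,000 × 359 / 15.45) ≈ 1539.51.
At Q*, ordering cost (D/Q*)S equals holding cost (Q*/2)H, each = √(DSH/2).
Minimum total = √(2DSH) = √(2 × 51,000 × 359 × 15.45) ≈ 23785.460.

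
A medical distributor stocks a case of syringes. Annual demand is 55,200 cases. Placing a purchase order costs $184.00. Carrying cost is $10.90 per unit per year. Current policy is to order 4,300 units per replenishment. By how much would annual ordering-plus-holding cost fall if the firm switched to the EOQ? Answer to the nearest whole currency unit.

Extra cost ≈ $10,917 per year

EOQ = √(2DS/H) = √(2 × 55,200 × 184 / 10.9) ≈ 1365.15.
Cost at Q* = (D/Q*)S + (Q*/2)H = √(2DSH) ≈ $14,880.13.
Cost at Q = 4,300: (55,200/4,300)×184 + (4,300/2)×10.9 = $2,362.05 + $23,435.00 = $25,797.05.
Excess = $25,797.05 − $14,880.13 = $10,916.92.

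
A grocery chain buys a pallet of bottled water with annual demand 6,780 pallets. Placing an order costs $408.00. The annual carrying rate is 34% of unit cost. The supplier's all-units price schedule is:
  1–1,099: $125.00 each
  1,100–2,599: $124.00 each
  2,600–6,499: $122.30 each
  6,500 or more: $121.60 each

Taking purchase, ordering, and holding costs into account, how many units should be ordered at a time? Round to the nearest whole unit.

Holding cost per unit per year at price C is H = 0.34·C.
Evaluate total cost at each tier's feasible EOQ or, if the EOQ is below the tier, at the tier's minimum quantity.
EOQ at $125.00 = 360.8 (feasible in tier 1): TC = 6,780×$125.00 + (6,780/360.8)×408 + (360.8/2)×0.34×$125.00 = $862,833.96.
EOQ at $124.00 = 362.3 < 1100, so use break Q=1100: TC = 6,780×$124.00 + (6,780/1100.0)×408 + (1100.0/2)×0.34×$124.00 = $866,422.76.
EOQ at $122.30 = 364.8 < 2600, so use break Q=2600: TC = 6,780×$122.30 + (6,780/2600.0)×408 + (2600.0/2)×0.34×$122.30 = $884,314.54.
EOQ at $121.60 = 365.8 < 6500, so use break Q=6500: TC = 6,780×$121.60 + (6,780/6500.0)×408 + (6500.0/2)×0.34×$121.60 = $959,241.58.
Lowest total cost is $862,833.96 at Q = 360.8.

Q* ≈ 361 pallets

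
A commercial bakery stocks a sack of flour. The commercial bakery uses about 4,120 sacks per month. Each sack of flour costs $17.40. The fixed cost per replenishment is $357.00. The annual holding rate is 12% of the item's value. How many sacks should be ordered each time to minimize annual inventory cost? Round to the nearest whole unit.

Q* ≈ 4,112 sacks

Annual demand D = 4,120 × 12 = 49,440.
Holding cost H = 0.12 × $17.40 = $2.0880 per unit per year.
EOQ = √(2DS / H) = √(2 × 49,440 × 357 / 2.088).
= √(35,300,160 / 2.088) = √16,906,206.8966 ≈ 4111.716.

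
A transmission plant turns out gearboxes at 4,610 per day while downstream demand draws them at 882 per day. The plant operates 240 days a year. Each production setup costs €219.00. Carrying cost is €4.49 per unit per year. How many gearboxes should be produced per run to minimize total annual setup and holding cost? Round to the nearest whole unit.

Annual demand D = 882 × 240 = 211,680.
Production build-up factor (1 − d/p) = 1 − 882/4,610 = 0.8087.
Q* = √(2DS / (H(1 − d/p))) = √(2 × 211,680 × 219 / (4.49 × 0.8087)).
= √(92,715,840 / 3.631) ≈ 5053.198.

Q* ≈ 5,053 gearboxes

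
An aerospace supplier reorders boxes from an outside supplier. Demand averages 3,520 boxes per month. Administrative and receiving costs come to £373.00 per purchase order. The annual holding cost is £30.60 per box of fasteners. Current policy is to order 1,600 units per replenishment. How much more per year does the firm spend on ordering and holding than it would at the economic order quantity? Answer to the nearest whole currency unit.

Extra cost ≈ £3,275 per year

Annual demand D = 3,520 × 12 = 42,240.
EOQ = √(2DS/H) = √(2 × 42,240 × 373 / 30.6) ≈ 1014.78.
Cost at Q* = (D/Q*)S + (Q*/2)H = √(2DSH) ≈ £31,052.18.
Cost at Q = 1,600: (42,240/1,600)×373 + (1,600/2)×30.6 = £9,847.20 + £24,480.00 = £34,327.20.
Excess = £34,327.20 − £31,052.18 = £3,275.02.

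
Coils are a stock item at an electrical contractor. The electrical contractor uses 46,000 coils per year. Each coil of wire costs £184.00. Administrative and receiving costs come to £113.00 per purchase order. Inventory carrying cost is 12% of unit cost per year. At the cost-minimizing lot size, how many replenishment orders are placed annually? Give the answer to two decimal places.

N ≈ 67.04 orders per year

Holding cost H = 0.12 × £184.00 = £22.0800 per unit per year.
The optimal lot size = √(2DS/H) = √(2 × 46,000 × 113 / 22.08) ≈ 686.17.
Orders per year = D / Q* = 46,000 / 686.17 ≈ 67.038.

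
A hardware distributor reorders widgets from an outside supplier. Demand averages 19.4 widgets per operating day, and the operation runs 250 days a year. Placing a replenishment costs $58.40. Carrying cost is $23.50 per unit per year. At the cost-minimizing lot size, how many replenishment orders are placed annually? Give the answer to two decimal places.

N ≈ 31.24 orders per year

Annual demand D = 19.4 × 250 = 4,850.
EOQ = √(2DS/H) = √(2 × 4,850 × 58.4 / 23.5) ≈ 155.26.
Orders per year = D / Q* = 4,850 / 155.26 ≈ 31.238.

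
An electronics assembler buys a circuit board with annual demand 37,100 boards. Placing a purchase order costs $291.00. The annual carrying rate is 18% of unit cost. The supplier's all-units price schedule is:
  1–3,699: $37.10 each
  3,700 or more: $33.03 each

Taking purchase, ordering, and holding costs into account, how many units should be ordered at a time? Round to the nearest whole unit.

Q* ≈ 3,700 boards

Holding cost per unit per year at price C is H = 0.18·C.
Candidates are each tier's EOQ (if it falls in that tier) and each price-break quantity.
EOQ at $37.10 = 1798.1 (feasible in tier 1): TC = 37,100×$37.10 + (37,100/1798.1)×291 + (1798.1/2)×0.18×$37.10 = $1,388,418.03.
EOQ at $33.03 = 1905.7 < 3700, so use break Q=3700: TC = 37,100×$33.03 + (37,100/3700.0)×291 + (3700.0/2)×0.18×$33.03 = $1,239,329.85.
Lowest total cost is $1,239,329.85 at Q = 3700.0.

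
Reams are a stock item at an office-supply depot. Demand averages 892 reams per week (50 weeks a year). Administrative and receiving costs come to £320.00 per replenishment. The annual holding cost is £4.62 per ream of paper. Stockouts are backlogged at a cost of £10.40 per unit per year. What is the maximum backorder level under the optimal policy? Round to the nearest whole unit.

Annual demand D = 892 × 50 = 44,600.
With planned backorders, Q* = √(2DS/H) · √((H+B)/B).
√(2DS/H) = √(2 × 44,600 × 320 / 4.62) = 2485.630.
√((H+B)/B) = √((4.62+10.4)/10.4) = 1.2018.
Q* ≈ 2987.134.
S* = Q* · H/(H+B) = 2987.134 × 4.62/15.02 ≈ 918.812.

S* ≈ 919 reams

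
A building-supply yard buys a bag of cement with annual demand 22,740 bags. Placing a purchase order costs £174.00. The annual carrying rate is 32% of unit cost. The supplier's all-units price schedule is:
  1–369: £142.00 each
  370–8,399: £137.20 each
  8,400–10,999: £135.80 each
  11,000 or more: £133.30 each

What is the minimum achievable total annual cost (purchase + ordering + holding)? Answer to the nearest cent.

Holding cost per unit per year at price C is H = 0.32·C.
Candidates are each tier's EOQ (if it falls in that tier) and each price-break quantity.
Tier 1 (£142.00): EOQ = 417.3 exceeds tier's upper bound 369, so this tier is dominated.
EOQ at £137.20 = 424.6 (feasible in tier 2): TC = 22,740×£137.20 + (22,740/424.6)×174 + (424.6/2)×0.32×£137.20 = £3,138,567.61.
EOQ at £135.80 = 426.7 < 8400, so use break Q=8400: TC = 22,740×£135.80 + (22,740/8400.0)×174 + (8400.0/2)×0.32×£135.80 = £3,271,078.24.
EOQ at £133.30 = 430.7 < 11000, so use break Q=11000: TC = 22,740×£133.30 + (22,740/11000.0)×174 + (11000.0/2)×0.32×£133.30 = £3,266,209.71.
Lowest total cost among the candidates is at Q = 424.6.

TC* ≈ £3,138,567.61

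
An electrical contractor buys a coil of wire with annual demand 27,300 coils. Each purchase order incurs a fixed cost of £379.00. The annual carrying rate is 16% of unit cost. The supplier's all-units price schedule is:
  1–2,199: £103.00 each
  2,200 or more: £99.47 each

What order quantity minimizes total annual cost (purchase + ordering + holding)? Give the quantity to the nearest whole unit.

Holding cost per unit per year at price C is H = 0.16·C.
Candidates are each tier's EOQ (if it falls in that tier) and each price-break quantity.
EOQ at £103.00 = 1120.6 (feasible in tier 1): TC = 27,300×£103.00 + (27,300/1120.6)×379 + (1120.6/2)×0.16×£103.00 = £2,830,366.92.
EOQ at £99.47 = 1140.3 < 2200, so use break Q=2200: TC = 27,300×£99.47 + (27,300/2200.0)×379 + (2200.0/2)×0.16×£99.47 = £2,737,740.77.
Lowest total cost is £2,737,740.77 at Q = 2200.0.

Q* ≈ 2,200 coils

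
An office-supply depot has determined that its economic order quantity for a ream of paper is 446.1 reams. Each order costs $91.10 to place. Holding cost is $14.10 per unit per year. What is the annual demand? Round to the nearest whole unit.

Squaring Q* = √(2DS/H) gives Q*² = 2DS/H.
From Q* = √(2DS/H): D = Q*²H / (2S) = 446.1² × 14.1 / (2 × 91.1) = 15400.513.

D ≈ 15,401 reams per year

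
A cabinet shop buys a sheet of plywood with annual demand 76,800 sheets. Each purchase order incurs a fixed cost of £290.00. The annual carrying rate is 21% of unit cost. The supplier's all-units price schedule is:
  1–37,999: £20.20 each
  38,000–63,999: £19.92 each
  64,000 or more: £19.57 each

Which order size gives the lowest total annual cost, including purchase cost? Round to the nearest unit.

Holding cost per unit per year at price C is H = 0.21·C.
Candidates are each tier's EOQ (if it falls in that tier) and each price-break quantity.
EOQ at £20.20 = 3240.5 (feasible in tier 1): TC = 76,800×£20.20 + (76,800/3240.5)×290 + (3240.5/2)×0.21×£20.20 = £1,565,106.11.
EOQ at £19.92 = 3263.2 < 38000, so use break Q=38000: TC = 76,800×£19.92 + (76,800/38000.0)×290 + (38000.0/2)×0.21×£19.92 = £1,609,922.91.
EOQ at £19.57 = 3292.2 < 64000, so use break Q=64000: TC = 76,800×£19.57 + (76,800/64000.0)×290 + (64000.0/2)×0.21×£19.57 = £1,634,834.40.
Lowest total cost is £1,565,106.11 at Q = 3240.5.

Q* ≈ 3,240 sheets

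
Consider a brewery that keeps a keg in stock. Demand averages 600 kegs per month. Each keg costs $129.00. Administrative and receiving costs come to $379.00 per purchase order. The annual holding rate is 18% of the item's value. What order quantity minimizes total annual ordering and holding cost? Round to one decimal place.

Q* ≈ 484.8 kegs

Annual demand D = 600 × 12 = 7,200.
Holding cost H = 0.18 × $129.00 = $23.2200 per unit per year.
EOQ = √(2DS / H) = √(2 × 7,200 × 379 / 23.22).
= √(5,457,600 / 23.22) = √235,038.7597 ≈ 484.808.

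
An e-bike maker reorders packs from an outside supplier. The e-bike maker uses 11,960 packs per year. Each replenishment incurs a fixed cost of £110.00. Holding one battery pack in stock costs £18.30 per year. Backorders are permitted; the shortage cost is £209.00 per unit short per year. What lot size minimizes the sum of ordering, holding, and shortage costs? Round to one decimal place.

Q* ≈ 395.4 packs

With planned backorders, Q* = √(2DS/H) · √((H+B)/B).
√(2DS/H) = √(2 × 11,960 × 110 / 18.3) = 379.185.
√((H+B)/B) = √((18.3+209)/209) = 1.0429.
Q* ≈ 395.438.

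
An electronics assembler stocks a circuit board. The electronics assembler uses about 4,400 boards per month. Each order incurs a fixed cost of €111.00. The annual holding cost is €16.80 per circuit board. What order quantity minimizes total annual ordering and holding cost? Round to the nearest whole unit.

Annual demand D = 4,400 × 12 = 52,800.
EOQ = √(2DS / H) = √(2 × 52,800 × 111 / 16.8).
= √(11,721,600 / 16.8) = √697,714.2857 ≈ 835.293.

Q* ≈ 835 boards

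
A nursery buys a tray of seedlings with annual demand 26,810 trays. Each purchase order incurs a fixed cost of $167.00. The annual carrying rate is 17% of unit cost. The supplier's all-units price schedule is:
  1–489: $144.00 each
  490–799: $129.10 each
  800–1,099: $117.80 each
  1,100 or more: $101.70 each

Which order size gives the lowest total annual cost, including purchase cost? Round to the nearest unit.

Holding cost per unit per year at price C is H = 0.17·C.
For each price level, check whether its EOQ is feasible; otherwise the best quantity at that price is the breakpoint.
Tier 1 ($144.00): EOQ = 604.8 exceeds tier's upper bound 489, so this tier is dominated.
EOQ at $129.10 = 638.8 (feasible in tier 2): TC = 26,810×$129.10 + (26,810/638.8)×167 + (638.8/2)×0.17×$129.10 = $3,475,189.75.
EOQ at $117.80 = 668.7 < 800, so use break Q=800: TC = 26,810×$117.80 + (26,810/800.0)×167 + (800.0/2)×0.17×$117.80 = $3,171,824.99.
EOQ at $101.70 = 719.7 < 1100, so use break Q=1100: TC = 26,810×$101.70 + (26,810/1100.0)×167 + (1100.0/2)×0.17×$101.70 = $2,740,156.20.
Lowest total cost is $2,740,156.20 at Q = 1100.0.

Q* ≈ 1,100 trays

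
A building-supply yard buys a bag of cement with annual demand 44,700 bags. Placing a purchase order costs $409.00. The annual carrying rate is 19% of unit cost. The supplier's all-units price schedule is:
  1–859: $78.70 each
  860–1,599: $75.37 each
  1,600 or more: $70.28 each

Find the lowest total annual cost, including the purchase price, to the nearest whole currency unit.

Holding cost per unit per year at price C is H = 0.19·C.
Evaluate total cost at each tier's feasible EOQ or, if the EOQ is below the tier, at the tier's minimum quantity.
Tier 1 ($78.70): EOQ = 1563.7 exceeds tier's upper bound 859, so this tier is dominated.
EOQ at $75.37 = 1597.9 (feasible in tier 2): TC = 44,700×$75.37 + (44,700/1597.9)×409 + (1597.9/2)×0.19×$75.37 = $3,391,921.66.
EOQ at $70.28 = 1654.8 (feasible in tier 3): TC = 44,700×$70.28 + (44,700/1654.8)×409 + (1654.8/2)×0.19×$70.28 = $3,163,612.48.
Lowest total cost among the candidates is at Q = 1654.8.

TC* ≈ $3,163,612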